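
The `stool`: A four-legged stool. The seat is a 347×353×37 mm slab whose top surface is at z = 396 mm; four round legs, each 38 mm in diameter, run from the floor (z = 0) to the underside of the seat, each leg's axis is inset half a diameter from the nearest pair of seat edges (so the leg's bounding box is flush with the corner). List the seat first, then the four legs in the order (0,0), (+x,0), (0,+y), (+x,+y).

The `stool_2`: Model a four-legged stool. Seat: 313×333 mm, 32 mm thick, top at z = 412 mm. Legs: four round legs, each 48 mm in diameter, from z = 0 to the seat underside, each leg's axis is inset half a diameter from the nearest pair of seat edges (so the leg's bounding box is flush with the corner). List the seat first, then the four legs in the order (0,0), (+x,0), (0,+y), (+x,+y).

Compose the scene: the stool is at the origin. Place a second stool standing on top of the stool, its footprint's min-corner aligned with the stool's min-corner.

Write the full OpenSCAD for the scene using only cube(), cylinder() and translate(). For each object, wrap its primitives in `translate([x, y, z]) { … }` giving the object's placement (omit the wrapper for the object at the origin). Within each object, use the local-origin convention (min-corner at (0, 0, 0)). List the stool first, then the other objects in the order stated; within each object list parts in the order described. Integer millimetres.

translate([0, 0, 359]) cube([347, 353, 37]);
translate([19, 19, 0]) cylinder(h = 359, r = 19);
translate([328, 19, 0]) cylinder(h = 359, r = 19);
translate([19, 334, 0]) cylinder(h = 359, r = 19);
translate([328, 334, 0]) cylinder(h = 359, r = 19);
translate([0, 0, 396]) {
  translate([0, 0, 380]) cube([313, 333, 32]);
  translate([24, 24, 0]) cylinder(h = 380, r = 24);
  translate([289, 24, 0]) cylinder(h = 380, r = 24);
  translate([24, 309, 0]) cylinder(h = 380, r = 24);
  translate([289, 309, 0]) cylinder(h = 380, r = 24);
}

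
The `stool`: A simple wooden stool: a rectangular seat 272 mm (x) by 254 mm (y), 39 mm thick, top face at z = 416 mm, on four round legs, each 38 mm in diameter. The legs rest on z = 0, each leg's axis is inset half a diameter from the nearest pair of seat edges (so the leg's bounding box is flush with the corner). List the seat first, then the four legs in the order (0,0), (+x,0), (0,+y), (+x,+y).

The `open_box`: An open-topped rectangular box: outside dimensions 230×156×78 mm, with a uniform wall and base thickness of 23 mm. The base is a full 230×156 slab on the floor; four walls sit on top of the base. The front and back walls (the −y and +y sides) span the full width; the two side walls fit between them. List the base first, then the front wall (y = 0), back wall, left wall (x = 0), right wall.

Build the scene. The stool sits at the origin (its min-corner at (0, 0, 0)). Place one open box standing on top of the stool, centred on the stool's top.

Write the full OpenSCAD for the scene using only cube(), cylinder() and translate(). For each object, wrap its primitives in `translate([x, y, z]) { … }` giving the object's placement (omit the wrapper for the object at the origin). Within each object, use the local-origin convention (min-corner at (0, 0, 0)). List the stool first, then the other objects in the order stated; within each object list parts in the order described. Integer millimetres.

translate([0, 0, 377]) cube([272, 254, 39]);
translate([19, 19, 0]) cylinder(h = 377, r = 19);
translate([253, 19, 0]) cylinder(h = 377, r = 19);
translate([19, 235, 0]) cylinder(h = 377, r = 19);
translate([253, 235, 0]) cylinder(h = 377, r = 19);
translate([21, 49, 416]) {
  cube([230, 156, 23]);
  translate([0, 0, 23]) cube([230, 23, 55]);
  translate([0, 133, 23]) cube([230, 23, 55]);
  translate([0, 23, 23]) cube([23, 110, 55]);
  translate([207, 23, 23]) cube([23, 110, 55]);
}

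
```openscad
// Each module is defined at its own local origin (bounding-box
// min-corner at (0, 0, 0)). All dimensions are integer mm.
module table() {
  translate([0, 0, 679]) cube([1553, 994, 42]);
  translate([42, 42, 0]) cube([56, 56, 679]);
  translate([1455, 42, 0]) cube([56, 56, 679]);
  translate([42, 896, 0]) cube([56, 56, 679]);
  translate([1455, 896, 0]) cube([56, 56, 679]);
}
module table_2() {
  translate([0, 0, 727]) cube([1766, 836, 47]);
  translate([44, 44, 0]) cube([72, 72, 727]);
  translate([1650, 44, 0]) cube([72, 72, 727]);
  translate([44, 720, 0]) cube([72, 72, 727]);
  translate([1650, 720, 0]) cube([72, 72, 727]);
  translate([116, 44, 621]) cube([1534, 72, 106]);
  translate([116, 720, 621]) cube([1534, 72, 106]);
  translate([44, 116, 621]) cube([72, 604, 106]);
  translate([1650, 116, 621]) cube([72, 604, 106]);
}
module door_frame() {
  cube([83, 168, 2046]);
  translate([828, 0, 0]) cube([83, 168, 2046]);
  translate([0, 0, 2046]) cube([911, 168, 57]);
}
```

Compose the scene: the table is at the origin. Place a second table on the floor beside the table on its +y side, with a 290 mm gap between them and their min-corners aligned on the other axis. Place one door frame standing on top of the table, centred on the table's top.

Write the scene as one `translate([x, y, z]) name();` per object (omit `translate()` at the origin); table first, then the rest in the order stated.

table();
translate([0, 1284, 0]) table_2();
translate([321, 413, 721]) door_frame();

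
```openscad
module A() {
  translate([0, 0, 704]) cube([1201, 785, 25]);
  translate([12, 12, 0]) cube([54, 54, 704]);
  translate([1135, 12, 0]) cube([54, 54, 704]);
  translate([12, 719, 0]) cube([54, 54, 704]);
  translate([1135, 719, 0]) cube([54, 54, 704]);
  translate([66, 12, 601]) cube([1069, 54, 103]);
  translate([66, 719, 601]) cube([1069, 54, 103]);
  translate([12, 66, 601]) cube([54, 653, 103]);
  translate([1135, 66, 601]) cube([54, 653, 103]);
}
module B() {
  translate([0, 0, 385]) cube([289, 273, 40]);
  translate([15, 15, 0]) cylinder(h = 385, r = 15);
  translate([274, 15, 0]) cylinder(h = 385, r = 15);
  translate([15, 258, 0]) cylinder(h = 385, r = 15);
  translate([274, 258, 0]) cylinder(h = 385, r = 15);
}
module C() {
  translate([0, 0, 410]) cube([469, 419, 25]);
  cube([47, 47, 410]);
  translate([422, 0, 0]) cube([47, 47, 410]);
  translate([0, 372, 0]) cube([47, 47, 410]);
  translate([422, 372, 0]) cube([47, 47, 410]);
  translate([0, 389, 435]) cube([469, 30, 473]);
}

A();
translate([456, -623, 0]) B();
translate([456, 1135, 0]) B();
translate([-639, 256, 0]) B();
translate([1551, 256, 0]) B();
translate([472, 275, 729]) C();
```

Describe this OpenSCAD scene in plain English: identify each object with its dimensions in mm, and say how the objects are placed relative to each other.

A is a rectangular dining table. The top is 1201×785×25 mm with its upper surface at z = 729 mm. It stands on four 54×54 mm square legs, each inset 12 mm from the nearest pair of top edges, running from the floor to the underside of the top. Four apron rails, 54 mm thick and 103 mm tall, run between adjacent legs with their top edges flush with the underside of the top and their outer faces flush with the legs' outer faces.

B is a four-legged stool. The seat is a 289×273×40 mm slab whose top surface is at z = 425 mm; four round legs, each 30 mm in diameter, run from the floor (z = 0) to the underside of the seat, each leg's axis is inset half a diameter from the nearest pair of seat edges (so the leg's bounding box is flush with the corner).

C is a chair: 469×419 mm seat, 25 mm thick, top at z = 435 mm, on four 47 mm square corner legs flush with the seat edges. A 30 mm thick backrest slab spans the full seat width, extending 473 mm above the seat top, its back face flush with the seat's +y edge.

Four stools sit around the table at the −y, +y, −x, +x sides. The chair is on top of the table.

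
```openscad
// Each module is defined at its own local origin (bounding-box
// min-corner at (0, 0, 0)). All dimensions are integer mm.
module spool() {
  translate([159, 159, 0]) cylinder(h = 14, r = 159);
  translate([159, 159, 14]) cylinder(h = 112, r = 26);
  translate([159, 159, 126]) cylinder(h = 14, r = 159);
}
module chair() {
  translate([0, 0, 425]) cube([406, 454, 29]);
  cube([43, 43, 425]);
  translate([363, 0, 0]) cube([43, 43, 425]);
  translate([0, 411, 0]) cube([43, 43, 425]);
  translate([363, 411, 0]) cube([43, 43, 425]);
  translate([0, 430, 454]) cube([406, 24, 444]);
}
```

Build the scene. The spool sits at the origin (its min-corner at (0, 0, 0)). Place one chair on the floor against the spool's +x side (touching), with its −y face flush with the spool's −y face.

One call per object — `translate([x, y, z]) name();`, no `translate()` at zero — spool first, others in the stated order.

spool();
translate([318, 0, 0]) chair();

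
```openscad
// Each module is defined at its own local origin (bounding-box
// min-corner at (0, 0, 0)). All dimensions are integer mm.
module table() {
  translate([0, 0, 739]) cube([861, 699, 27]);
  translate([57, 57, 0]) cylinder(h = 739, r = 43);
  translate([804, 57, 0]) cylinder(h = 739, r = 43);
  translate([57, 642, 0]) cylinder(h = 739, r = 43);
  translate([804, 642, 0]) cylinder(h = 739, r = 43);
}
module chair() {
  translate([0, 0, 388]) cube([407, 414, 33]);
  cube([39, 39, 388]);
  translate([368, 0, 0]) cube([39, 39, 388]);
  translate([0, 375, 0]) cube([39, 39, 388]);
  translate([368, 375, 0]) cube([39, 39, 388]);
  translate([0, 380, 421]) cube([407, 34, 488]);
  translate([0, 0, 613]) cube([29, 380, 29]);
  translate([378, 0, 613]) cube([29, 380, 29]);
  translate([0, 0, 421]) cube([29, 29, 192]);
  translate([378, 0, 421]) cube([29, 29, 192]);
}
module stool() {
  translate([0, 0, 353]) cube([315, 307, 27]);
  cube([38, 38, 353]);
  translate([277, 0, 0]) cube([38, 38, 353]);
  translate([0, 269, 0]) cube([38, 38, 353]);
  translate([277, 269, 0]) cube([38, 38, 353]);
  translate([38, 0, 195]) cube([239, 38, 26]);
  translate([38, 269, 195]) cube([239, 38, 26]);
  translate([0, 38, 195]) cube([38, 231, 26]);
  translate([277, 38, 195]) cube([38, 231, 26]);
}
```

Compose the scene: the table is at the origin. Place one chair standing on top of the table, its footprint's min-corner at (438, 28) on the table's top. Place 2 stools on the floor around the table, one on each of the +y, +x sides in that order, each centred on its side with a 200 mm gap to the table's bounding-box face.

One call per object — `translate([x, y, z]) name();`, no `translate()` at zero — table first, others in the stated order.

table();
translate([438, 28, 766]) chair();
translate([273, 899, 0]) stool();
translate([1061, 196, 0]) stool();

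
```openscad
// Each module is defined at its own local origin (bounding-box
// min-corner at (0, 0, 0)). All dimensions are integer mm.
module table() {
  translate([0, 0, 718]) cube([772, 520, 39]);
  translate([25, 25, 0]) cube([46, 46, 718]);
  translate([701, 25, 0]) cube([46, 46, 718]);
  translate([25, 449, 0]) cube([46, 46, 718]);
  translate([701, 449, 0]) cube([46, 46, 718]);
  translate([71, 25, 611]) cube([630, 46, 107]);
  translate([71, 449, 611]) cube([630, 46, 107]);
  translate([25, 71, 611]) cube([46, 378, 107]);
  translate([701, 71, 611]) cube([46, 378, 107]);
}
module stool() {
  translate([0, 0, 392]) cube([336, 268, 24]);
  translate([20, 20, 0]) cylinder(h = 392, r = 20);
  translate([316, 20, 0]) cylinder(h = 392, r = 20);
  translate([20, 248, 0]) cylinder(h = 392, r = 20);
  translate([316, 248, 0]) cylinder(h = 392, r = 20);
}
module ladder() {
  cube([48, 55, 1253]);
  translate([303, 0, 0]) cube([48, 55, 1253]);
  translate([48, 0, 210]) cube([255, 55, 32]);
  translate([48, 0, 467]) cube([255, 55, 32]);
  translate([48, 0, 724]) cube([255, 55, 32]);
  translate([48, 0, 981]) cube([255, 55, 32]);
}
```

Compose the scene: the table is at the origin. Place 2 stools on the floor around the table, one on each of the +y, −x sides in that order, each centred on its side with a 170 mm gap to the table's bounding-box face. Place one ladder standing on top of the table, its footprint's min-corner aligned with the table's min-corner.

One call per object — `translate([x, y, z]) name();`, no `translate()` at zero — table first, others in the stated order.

table();
translate([218, 690, 0]) stool();
translate([-506, 126, 0]) stool();
translate([0, 0, 757]) ladder();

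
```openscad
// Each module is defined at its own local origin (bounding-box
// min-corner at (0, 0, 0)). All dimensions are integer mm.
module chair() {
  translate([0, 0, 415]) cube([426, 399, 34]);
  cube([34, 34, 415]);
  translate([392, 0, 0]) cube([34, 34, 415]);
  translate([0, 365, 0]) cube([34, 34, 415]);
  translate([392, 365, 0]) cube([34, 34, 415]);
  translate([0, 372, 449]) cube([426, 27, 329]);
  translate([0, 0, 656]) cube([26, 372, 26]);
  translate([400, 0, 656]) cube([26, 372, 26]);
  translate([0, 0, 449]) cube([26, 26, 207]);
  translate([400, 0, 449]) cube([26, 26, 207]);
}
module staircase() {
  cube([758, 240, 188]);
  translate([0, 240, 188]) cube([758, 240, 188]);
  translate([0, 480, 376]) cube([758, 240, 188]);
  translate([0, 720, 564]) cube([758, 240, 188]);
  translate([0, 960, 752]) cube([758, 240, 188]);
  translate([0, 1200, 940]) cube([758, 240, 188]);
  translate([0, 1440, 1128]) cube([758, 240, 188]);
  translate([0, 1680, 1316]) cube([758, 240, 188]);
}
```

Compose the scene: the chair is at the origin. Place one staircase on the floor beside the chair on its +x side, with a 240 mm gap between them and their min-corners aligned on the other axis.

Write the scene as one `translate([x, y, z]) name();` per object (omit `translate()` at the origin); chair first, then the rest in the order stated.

chair();
translate([666, 0, 0]) staircase();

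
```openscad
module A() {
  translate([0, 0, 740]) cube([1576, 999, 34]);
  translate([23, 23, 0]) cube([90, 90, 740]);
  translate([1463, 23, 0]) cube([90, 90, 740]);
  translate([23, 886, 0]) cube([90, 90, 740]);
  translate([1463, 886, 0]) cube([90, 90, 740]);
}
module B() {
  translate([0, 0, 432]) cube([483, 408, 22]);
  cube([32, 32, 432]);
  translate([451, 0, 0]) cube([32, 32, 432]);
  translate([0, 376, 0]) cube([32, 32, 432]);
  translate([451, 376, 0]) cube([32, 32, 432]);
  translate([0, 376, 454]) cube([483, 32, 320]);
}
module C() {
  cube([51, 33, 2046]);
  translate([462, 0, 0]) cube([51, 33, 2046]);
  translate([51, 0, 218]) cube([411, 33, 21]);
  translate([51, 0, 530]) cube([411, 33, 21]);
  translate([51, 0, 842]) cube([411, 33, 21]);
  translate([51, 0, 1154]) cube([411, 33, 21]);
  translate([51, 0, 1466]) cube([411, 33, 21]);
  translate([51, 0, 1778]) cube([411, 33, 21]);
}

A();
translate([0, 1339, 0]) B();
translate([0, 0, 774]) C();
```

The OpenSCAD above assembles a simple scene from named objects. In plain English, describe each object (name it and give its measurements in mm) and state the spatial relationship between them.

A is a table: top 1576 mm (x) × 999 mm (y), 34 mm thick, upper face at z = 774 mm, on four 90×90 mm square legs, each inset 23 mm from the nearest pair of top edges, running from z = 0 to the bottom of the top.

B is a chair. The seat is a 483×408×22 mm slab with its top at z = 454 mm, on four 32×32 mm corner legs (flush with the seat edges, standing on z = 0). A flat backrest 32 mm thick, 320 mm tall, spans the full seat width and rises from the seat top along its +y edge, rear face flush with the rear of the seat.

C is a straight ladder. Two 51×33 mm vertical rails, 2046 mm tall, stand 513 mm apart (outside-to-outside) with their front faces coplanar on the −y side. 6 rungs, each 33 mm deep and 21 mm tall, span between the inner faces of the rails, front faces flush with the rails. The lowest rung's underside is at z = 218 mm and rungs are spaced 312 mm apart (underside to underside).

The chair is on the floor beside the table on its +y side. The ladder is on top of the table.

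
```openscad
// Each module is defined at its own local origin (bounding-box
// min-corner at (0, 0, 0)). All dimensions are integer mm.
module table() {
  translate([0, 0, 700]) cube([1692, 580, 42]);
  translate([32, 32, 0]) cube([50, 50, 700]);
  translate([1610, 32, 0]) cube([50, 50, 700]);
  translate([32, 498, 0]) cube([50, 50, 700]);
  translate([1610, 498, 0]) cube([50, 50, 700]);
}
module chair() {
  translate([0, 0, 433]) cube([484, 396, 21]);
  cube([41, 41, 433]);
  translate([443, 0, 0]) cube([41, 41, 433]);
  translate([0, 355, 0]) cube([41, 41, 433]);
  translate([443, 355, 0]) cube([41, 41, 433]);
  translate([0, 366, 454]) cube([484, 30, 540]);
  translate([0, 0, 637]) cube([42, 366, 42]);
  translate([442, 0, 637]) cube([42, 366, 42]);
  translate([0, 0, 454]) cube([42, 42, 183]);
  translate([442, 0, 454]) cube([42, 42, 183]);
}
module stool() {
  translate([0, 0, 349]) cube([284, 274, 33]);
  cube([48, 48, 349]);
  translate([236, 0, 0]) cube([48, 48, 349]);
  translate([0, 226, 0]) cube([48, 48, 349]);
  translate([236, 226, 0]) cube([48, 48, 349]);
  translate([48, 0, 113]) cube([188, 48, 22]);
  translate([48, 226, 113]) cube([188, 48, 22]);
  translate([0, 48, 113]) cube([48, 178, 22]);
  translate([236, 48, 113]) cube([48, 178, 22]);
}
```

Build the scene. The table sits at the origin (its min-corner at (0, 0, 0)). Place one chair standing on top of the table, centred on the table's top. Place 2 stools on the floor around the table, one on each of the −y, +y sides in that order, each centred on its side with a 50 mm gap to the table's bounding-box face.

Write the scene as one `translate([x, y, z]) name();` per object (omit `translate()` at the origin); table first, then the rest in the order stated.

table();
translate([604, 92, 742]) chair();
translate([704, -324, 0]) stool();
translate([704, 630, 0]) stool();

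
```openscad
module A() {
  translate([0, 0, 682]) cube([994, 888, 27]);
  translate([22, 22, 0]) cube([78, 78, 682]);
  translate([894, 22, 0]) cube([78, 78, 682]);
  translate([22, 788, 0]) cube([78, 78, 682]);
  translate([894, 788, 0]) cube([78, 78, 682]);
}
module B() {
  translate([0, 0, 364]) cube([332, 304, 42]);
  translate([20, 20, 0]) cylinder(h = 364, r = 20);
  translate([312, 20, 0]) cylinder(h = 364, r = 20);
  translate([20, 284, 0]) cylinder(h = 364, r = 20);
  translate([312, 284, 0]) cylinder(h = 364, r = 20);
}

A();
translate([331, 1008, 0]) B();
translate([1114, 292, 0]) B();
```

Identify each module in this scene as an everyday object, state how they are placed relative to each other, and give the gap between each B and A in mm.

Each stool's nearest face is 120 mm from the table's bounding box.

A is a table. B is a stool. Two stools sit around the table at the +y, +x sides. The gap between each stool and the table is 120 mm.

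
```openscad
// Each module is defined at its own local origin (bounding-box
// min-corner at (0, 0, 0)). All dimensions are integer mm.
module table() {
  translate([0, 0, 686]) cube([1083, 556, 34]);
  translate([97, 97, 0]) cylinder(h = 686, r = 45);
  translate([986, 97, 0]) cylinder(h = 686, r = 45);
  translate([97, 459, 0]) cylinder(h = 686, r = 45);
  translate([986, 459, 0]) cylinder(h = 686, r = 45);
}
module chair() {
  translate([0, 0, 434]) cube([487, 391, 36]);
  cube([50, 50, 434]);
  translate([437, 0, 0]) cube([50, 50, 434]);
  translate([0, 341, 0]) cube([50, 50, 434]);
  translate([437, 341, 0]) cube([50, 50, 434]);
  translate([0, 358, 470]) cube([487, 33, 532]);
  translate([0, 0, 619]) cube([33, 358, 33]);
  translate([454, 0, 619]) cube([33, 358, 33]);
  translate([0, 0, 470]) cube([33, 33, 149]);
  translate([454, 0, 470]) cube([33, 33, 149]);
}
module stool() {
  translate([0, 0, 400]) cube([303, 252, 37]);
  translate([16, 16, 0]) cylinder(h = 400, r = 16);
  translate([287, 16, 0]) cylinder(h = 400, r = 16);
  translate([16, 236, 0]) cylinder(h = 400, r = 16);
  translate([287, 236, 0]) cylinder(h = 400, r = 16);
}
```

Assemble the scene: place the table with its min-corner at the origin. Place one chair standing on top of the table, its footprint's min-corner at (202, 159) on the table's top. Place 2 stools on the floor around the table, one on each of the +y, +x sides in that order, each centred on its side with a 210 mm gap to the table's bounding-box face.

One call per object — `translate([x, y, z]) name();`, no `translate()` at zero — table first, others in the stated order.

table();
translate([202, 159, 720]) chair();
translate([390, 766, 0]) stool();
translate([1293, 152, 0]) stool();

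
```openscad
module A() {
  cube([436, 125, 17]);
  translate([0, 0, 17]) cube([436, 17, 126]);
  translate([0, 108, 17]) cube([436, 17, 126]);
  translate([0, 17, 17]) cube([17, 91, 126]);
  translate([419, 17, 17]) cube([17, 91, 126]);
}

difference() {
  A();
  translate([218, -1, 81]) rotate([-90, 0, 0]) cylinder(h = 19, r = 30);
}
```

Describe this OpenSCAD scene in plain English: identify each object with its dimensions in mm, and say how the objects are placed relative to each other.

A is an open storage box with external size 436×125×143 mm and wall thickness 17 mm (the base is also 17 mm thick). The base covers the whole footprint; the four walls stand on the base, with the y-facing walls full-width and the x-facing walls fitting between their inner faces.

The open box has a circular hole of radius 30 mm through its front wall, centred at (x = 218, z = 81).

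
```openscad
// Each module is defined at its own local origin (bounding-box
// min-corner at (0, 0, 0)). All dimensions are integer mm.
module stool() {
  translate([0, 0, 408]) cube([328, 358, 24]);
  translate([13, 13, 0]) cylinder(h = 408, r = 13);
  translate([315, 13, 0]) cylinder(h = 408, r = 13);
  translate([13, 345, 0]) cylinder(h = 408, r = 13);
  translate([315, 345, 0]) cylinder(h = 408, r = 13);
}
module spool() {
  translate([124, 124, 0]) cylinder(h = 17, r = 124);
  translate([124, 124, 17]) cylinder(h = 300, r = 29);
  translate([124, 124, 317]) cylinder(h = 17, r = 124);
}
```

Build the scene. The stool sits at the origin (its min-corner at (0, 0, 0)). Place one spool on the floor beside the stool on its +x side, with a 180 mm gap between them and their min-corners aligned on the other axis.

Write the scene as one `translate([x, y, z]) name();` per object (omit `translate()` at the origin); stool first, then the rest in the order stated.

stool();
translate([508, 0, 0]) spool();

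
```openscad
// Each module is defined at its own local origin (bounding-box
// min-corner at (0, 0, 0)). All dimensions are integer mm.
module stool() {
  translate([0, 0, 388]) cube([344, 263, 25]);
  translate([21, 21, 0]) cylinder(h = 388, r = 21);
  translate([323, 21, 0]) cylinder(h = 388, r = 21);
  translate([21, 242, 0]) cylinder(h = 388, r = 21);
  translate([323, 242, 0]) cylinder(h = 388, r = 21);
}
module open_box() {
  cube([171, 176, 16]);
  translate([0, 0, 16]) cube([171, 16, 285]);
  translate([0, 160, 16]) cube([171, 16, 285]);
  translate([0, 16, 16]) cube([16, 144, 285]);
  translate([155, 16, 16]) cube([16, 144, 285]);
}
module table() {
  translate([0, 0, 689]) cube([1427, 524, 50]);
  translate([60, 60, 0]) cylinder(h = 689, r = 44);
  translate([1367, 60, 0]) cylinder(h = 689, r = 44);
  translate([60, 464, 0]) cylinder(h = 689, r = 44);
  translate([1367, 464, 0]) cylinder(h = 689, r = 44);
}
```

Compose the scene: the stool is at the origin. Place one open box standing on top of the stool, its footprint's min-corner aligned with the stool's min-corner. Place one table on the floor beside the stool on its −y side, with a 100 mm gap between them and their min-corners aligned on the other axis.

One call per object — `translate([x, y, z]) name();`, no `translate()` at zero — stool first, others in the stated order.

stool();
translate([0, 0, 413]) open_box();
translate([0, -624, 0]) table();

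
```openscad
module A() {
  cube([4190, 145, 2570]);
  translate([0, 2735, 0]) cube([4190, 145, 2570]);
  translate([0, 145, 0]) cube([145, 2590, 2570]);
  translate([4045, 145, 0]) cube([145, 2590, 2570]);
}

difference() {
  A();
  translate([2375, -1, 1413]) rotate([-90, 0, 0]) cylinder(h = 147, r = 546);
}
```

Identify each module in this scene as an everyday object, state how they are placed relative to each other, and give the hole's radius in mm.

The subtracted cylinder has r = 546 mm.

A is a house frame. The house frame has a circular hole through its front wall. The hole's radius is 546 mm.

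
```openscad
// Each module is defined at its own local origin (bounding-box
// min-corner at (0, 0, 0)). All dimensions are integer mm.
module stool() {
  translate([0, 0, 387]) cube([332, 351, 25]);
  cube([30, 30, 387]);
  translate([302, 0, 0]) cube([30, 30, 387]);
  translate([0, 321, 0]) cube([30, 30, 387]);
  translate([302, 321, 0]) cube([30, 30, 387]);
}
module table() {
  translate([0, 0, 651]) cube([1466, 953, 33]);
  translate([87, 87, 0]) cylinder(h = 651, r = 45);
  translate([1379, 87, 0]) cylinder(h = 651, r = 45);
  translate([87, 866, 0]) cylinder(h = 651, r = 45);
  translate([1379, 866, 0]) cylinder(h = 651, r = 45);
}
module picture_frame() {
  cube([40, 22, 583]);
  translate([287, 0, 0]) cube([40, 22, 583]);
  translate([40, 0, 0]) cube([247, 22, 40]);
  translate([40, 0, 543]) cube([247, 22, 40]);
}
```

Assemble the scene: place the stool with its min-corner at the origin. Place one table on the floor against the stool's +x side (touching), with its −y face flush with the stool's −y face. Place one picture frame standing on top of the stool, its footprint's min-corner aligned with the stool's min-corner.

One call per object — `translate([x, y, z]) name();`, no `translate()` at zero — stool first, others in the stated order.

stool();
translate([332, 0, 0]) table();
translate([0, 0, 412]) picture_frame();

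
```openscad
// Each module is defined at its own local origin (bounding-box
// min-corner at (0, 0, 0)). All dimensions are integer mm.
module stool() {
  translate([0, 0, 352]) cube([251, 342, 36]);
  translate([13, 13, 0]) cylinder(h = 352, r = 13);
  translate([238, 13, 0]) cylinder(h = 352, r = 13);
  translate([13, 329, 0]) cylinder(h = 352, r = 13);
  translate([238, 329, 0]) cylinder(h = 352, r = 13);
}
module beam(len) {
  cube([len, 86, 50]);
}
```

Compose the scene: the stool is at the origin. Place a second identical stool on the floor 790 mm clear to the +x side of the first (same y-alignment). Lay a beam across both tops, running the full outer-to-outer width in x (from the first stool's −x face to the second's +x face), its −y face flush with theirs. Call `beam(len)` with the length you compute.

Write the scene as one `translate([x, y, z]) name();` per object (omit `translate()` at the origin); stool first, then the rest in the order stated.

stool();
translate([1041, 0, 0]) stool();
translate([0, 0, 388]) beam(1292);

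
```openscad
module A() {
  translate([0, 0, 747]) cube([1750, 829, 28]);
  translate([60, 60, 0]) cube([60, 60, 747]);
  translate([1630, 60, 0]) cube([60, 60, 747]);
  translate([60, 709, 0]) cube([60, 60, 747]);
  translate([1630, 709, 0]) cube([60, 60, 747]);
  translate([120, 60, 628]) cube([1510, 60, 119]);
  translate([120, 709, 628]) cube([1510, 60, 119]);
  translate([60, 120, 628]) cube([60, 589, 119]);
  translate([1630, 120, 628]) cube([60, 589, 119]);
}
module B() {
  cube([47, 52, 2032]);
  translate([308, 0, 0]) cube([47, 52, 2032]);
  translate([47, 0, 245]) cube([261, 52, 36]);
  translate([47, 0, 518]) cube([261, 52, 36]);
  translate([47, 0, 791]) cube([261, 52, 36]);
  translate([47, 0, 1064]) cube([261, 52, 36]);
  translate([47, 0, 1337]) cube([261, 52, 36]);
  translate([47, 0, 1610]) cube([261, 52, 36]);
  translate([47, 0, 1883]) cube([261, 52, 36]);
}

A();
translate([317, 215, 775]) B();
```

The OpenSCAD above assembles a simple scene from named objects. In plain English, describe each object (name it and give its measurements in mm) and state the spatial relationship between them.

A is a table with a 1750×829 mm rectangular top, 28 mm thick, top surface at z = 775 mm, supported by four 60×60 mm square legs, each inset 60 mm from the nearest pair of top edges, running from the floor. Four apron rails, 60 mm thick and 119 mm tall, run between adjacent legs with their top edges flush with the underside of the top and their outer faces flush with the legs' outer faces.

B is a straight ladder. Two 47×52 mm vertical rails, 2032 mm tall, stand 355 mm apart (outside-to-outside) with their front faces coplanar on the −y side. 7 rungs, each 52 mm deep and 36 mm tall, span between the inner faces of the rails, front faces flush with the rails. The lowest rung's underside is at z = 245 mm and rungs are spaced 273 mm apart (underside to underside).

The ladder is on top of the table.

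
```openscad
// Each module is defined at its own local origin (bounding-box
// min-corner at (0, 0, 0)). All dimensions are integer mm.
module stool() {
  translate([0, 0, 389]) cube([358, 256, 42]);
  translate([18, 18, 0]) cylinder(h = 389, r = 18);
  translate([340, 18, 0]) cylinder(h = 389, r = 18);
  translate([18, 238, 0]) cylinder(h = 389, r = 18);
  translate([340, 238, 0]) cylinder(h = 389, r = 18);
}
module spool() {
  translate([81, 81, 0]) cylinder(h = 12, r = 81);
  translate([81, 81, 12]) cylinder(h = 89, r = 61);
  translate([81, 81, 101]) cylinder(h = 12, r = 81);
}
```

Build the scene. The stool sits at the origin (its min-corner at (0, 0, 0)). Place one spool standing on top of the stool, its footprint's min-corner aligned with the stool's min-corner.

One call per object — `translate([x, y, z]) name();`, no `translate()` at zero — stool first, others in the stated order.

stool();
translate([0, 0, 431]) spool();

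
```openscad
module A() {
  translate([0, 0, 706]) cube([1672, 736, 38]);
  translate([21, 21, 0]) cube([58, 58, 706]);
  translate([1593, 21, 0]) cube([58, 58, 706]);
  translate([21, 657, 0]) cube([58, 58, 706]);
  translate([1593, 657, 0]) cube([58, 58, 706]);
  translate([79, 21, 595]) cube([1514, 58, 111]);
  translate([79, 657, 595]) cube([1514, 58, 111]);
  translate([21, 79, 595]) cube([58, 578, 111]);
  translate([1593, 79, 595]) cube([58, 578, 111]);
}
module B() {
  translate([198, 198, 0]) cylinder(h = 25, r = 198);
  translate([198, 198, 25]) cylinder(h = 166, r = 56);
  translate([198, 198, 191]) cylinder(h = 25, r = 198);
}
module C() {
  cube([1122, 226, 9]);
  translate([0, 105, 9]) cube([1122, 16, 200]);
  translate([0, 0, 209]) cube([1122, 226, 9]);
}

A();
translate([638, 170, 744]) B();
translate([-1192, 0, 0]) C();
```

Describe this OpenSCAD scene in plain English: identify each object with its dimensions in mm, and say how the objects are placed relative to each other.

A is a rectangular dining table. The top is 1672×736×38 mm with its upper surface at z = 744 mm. It stands on four 58×58 mm square legs, each inset 21 mm from the nearest pair of top edges, running from the floor to the underside of the top. Four apron rails, 58 mm thick and 111 mm tall, run between adjacent legs with their top edges flush with the underside of the top and their outer faces flush with the legs' outer faces.

B is a spool: two coaxial disc flanges of radius 198 mm and thickness 25 mm, joined by a core cylinder of radius 56 mm and height 166 mm. The lower flange rests on z = 0 and the three cylinders share a vertical axis.

C is an I-beam lying along x, 1122 mm long. Overall section height 218 mm. Two flanges 226 mm wide (y) and 9 mm thick, one on the floor and one at the top; a web 16 mm thick runs between them, centred on the flange width.

The spool is on top of the table, centred. The I-beam is on the floor beside the table on its −x side.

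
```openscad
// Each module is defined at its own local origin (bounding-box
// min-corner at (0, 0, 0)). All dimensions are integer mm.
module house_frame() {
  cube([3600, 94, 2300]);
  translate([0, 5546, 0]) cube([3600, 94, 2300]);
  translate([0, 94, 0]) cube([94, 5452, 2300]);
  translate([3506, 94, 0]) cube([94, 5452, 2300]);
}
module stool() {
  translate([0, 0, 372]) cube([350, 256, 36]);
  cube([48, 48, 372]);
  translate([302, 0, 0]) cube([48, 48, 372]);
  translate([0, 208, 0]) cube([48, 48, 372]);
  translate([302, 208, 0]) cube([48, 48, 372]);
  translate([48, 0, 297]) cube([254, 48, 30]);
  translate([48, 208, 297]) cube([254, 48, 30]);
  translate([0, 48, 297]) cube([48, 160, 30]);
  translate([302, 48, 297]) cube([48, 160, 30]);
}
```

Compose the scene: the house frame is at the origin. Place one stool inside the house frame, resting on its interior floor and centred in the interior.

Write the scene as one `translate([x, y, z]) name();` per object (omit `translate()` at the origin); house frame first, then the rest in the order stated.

house_frame();
translate([1625, 2692, 0]) stool();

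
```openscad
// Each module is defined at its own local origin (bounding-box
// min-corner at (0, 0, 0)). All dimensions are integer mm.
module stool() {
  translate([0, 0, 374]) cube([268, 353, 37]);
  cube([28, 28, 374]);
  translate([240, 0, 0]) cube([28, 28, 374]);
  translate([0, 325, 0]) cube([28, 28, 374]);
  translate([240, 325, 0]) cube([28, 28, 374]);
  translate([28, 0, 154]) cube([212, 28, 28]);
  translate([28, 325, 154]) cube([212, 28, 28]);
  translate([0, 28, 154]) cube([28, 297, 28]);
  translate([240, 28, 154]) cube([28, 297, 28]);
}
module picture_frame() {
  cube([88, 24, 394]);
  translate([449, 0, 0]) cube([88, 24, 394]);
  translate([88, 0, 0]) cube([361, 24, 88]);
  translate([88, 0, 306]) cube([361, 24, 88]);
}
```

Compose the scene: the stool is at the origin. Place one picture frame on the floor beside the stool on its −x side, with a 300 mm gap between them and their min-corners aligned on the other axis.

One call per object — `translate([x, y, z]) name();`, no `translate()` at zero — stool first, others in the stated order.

stool();
translate([-837, 0, 0]) picture_frame();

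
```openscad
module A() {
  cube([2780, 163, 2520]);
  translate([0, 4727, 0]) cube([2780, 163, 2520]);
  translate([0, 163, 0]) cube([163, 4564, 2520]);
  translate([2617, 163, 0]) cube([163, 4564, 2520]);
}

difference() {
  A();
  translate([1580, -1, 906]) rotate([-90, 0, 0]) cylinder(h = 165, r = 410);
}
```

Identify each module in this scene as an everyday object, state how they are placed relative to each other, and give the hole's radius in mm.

A is a house frame. The house frame has a circular hole through its front wall. The hole's radius is 410 mm.

The subtracted cylinder has r = 410 mm.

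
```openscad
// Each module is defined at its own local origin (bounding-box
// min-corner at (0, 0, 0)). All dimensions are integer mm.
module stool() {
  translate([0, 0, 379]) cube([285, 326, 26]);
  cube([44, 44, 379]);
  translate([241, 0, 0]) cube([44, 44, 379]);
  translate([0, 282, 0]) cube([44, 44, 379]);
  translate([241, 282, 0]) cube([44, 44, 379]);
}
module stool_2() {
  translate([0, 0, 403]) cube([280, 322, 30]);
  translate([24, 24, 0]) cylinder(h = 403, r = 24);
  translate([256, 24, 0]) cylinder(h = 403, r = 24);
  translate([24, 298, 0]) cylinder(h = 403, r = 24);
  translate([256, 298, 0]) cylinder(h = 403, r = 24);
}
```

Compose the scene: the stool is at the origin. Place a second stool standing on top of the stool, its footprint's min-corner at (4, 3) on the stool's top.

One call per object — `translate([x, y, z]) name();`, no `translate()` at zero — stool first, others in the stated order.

stool();
translate([4, 3, 405]) stool_2();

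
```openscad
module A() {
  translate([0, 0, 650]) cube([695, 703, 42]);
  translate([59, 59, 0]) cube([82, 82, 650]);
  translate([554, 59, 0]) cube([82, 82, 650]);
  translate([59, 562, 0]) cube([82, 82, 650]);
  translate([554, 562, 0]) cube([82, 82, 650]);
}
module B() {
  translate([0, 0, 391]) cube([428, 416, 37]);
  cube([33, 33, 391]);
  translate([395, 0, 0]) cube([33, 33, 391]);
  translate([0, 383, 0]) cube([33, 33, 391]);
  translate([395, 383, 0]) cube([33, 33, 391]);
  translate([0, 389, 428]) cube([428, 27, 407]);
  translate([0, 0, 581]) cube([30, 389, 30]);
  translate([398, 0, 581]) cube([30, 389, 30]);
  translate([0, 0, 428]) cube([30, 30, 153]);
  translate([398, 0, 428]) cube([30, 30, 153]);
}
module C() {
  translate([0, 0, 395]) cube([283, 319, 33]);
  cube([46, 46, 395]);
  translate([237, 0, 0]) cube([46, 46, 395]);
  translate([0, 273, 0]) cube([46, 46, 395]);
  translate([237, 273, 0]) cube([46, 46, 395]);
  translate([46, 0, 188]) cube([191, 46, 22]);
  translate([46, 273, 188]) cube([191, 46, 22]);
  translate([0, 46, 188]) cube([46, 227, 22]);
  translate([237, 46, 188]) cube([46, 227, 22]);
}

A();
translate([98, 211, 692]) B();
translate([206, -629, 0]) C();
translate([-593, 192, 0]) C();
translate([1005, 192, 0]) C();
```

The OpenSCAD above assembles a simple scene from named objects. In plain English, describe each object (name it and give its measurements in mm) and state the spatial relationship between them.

A is a table: top 695 mm (x) × 703 mm (y), 42 mm thick, upper face at z = 692 mm, on four 82×82 mm square legs, each inset 59 mm from the nearest pair of top edges, running from z = 0 to the bottom of the top.

B is a chair: 428×416 mm seat, 37 mm thick, top at z = 428 mm, on four 33 mm square corner legs flush with the seat edges. A 27 mm thick backrest slab spans the full seat width, extending 407 mm above the seat top, its back face flush with the seat's +y edge. Two armrests of 30×30 mm section run along each side from the seat's front edge to the front of the backrest, top faces 183 mm above the seat top and outer faces flush with the seat's x-edges; a 30×30 mm post under the front of each armrest stands on the seat at the front corner.

C is a four-legged stool. The seat is a 283×319×33 mm slab whose top surface is at z = 428 mm; four square legs, each 46×46 mm in cross-section, run from the floor (z = 0) to the underside of the seat, each flush with a corner of the seat. Four stretchers, 46 mm wide and 22 mm tall, connect adjacent legs with their undersides at z = 188 mm, each running between the inner faces of the legs it joins and aligned with the legs' outer faces on the other axis.

The chair is on top of the table. Three stools sit around the table at the −y, −x, +x sides.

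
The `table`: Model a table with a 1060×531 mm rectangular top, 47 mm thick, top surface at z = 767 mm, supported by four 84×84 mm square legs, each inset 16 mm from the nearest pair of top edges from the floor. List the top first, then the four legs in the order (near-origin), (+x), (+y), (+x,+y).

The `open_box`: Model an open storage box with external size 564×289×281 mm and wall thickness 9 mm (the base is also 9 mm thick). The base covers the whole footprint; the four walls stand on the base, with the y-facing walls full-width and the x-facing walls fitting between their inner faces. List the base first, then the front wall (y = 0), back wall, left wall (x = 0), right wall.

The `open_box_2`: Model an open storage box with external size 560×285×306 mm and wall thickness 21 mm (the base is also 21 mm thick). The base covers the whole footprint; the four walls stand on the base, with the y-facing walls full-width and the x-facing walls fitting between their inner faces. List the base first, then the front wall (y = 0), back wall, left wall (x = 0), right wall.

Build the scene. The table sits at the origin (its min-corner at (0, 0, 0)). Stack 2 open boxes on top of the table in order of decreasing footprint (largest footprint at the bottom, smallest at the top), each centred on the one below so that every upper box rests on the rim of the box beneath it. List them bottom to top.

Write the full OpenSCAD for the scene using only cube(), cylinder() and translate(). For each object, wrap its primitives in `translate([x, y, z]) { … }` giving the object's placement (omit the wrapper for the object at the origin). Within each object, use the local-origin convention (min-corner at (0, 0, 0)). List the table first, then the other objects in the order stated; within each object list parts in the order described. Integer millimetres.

translate([0, 0, 720]) cube([1060, 531, 47]);
translate([16, 16, 0]) cube([84, 84, 720]);
translate([960, 16, 0]) cube([84, 84, 720]);
translate([16, 431, 0]) cube([84, 84, 720]);
translate([960, 431, 0]) cube([84, 84, 720]);
translate([248, 121, 767]) {
  cube([564, 289, 9]);
  translate([0, 0, 9]) cube([564, 9, 272]);
  translate([0, 280, 9]) cube([564, 9, 272]);
  translate([0, 9, 9]) cube([9, 271, 272]);
  translate([555, 9, 9]) cube([9, 271, 272]);
}
translate([250, 123, 1048]) {
  cube([560, 285, 21]);
  translate([0, 0, 21]) cube([560, 21, 285]);
  translate([0, 264, 21]) cube([560, 21, 285]);
  translate([0, 21, 21]) cube([21, 243, 285]);
  translate([539, 21, 21]) cube([21, 243, 285]);
}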